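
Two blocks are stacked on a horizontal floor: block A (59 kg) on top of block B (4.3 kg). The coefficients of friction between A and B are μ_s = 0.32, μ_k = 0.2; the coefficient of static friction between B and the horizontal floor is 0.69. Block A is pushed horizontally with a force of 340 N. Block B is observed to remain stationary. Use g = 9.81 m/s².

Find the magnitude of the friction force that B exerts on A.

f ≈ 116 N

Normal force at the A–B interface: N₁ = m_A g = 578.8 N.
Maximum static friction on A from B: μ_s N₁ = 0.32×578.8 = 185.2 N.
P = 340 N exceeds that limit, so A slips over B and the interface friction becomes kinetic: f₁ = μ_k N₁ = 0.2×578.8 = 116 N.
By Newton's third law B feels 116 N forward from A. With B stationary, the floor's static friction on B balances it: f₂ = 116 N (well within μ_s(m_A+m_B)g = 428.5 N).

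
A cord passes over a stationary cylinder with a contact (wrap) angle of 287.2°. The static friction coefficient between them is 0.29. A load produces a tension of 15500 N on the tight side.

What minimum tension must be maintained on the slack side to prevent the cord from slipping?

Capstan equation at impending slip: T_tight/T_slack = e^{μβ}.
β = 287.2° = 5.013 rad; e^{μβ} = e^{0.29×5.013} = 4.279.
T_slack = T_tight / e^{μβ} = 15500 / 4.279 = 3620 N.

T_min ≈ 3620 N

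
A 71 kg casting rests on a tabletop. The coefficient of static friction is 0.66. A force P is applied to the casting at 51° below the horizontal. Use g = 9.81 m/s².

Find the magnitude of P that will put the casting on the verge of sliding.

N = m g + P sin α (the push presses the casting into the tabletop).
At impending slip, P cos α = μ_s N = μ_s (m g + P sin α).
Solving: P (cos α − μ_s sin α) = μ_s m g → P = 0.66×697/(cos 51° − 0.66 sin 51°) = 460/0.1164 = 3950 N.

P ≈ 3950 N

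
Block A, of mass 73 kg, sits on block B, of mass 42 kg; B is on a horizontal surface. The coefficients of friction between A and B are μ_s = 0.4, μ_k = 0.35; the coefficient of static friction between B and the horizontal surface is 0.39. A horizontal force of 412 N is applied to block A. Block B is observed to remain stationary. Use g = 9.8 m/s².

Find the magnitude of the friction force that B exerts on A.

Normal force at the A–B interface: N₁ = m_A g = 715.4 N.
So the A–B interface can sustain at most μ_s N₁ = 286.2 N of static friction.
P = 412 N exceeds that limit, so A slips over B and the interface friction becomes kinetic: f₁ = μ_k N₁ = 0.35×715.4 = 250 N.
By Newton's third law B feels 250 N forward from A. With B stationary, the floor's static friction on B balances it: f₂ = 250 N (well within μ_s(m_A+m_B)g = 439.5 N).

f ≈ 250 N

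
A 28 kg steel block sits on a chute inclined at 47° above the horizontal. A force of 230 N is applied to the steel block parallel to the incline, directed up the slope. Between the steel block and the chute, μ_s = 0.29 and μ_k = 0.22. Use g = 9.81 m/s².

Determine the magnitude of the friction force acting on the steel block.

f ≈ 29.1 N (down the incline)

The normal reaction is N = m g cos θ = 187.3 N.
The friction needed for equilibrium is m g sin θ − P = 200.9 − 230 = -29.11 N, measured positive up-slope.
Static friction can supply at most μ_s N = 54.33 N.
Since |-29.11| ≤ 54.33 N, the steel block remains in static equilibrium and friction takes exactly the required value.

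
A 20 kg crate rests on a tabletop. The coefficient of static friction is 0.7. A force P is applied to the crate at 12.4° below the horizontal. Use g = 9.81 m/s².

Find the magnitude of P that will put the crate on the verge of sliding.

N = m g + P sin α (the push presses the crate into the tabletop).
At impending slip, P cos α = μ_s N = μ_s (m g + P sin α).
Solving: P (cos α − μ_s sin α) = μ_s m g → P = 0.7×196/(cos 12.4° − 0.7 sin 12.4°) = 137/0.8264 = 166 N.

P ≈ 166 N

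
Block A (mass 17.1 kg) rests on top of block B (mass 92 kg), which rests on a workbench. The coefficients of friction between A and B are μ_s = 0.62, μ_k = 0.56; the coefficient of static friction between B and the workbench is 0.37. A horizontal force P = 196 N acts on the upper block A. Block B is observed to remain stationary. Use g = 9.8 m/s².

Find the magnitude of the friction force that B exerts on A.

f ≈ 93.8 N

Between the blocks, N₁ = m_A g = 167.6 N.
So the A–B interface can sustain at most μ_s N₁ = 103.9 N of static friction.
Since P = 196 N > 103.9 N, A slides on B; the A–B friction is kinetic: f₁ = μ_k N₁ = 0.56×167.6 = 93.8 N.
B experiences an equal 93.8 N forward from A (third law). B is in equilibrium, so the floor supplies f₂ = 93.8 N of static friction (limit μ_s(m_A+m_B)g = 395.6 N, not exceeded).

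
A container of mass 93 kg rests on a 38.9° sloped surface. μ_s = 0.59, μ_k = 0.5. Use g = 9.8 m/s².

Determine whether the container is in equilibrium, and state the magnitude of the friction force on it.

N = m g cos θ = 709 N.
Down-slope weight component: m g sin θ = 572 N.
μ_s N = 418 N.
572 > 418 N, so it slides; kinetic friction f = μ_k N = 0.5×709 = 355 N.

f ≈ 355 N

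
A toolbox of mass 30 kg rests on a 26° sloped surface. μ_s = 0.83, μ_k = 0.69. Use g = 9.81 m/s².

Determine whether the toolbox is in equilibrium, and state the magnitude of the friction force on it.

N = m g cos θ = 265 N.
Down-slope weight component: m g sin θ = 129 N.
μ_s N = 220 N.
129 ≤ 220 N, so it stays put; friction = 129 N.

f ≈ 129 N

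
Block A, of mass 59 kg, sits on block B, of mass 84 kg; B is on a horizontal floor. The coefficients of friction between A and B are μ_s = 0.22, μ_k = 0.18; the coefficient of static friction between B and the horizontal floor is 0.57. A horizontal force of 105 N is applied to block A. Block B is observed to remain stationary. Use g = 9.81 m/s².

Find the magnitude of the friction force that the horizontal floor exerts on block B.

Normal force at the A–B interface: N₁ = m_A g = 578.8 N.
Maximum static friction on A from B: μ_s N₁ = 0.22×578.8 = 127.3 N.
Since P = 105 N ≤ 127.3 N, A does not slip on B; friction on A equals P = 105 N.
By Newton's third law B feels 105 N forward from A. With B stationary, the floor's static friction on B balances it: f₂ = 105 N (well within μ_s(m_A+m_B)g = 799.6 N).

f ≈ 105 N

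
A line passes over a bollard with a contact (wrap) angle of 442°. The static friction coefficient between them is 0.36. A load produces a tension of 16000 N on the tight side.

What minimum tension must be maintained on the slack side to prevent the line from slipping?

Capstan equation at impending slip: T_tight/T_slack = e^{μβ}.
β = 442° = 7.714 rad; e^{μβ} = e^{0.36×7.714} = 16.07.
T_slack = T_tight / e^{μβ} = 16000 / 16.07 = 995 N.

T_min ≈ 995 N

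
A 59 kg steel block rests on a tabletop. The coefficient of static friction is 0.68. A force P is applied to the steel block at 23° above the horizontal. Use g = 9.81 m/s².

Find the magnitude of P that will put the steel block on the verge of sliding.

P ≈ 332 N

N = m g − P sin α (the pull lifts the steel block).
At impending slip, P cos α = μ_s N = μ_s (m g − P sin α).
Solving: P (cos α + μ_s sin α) = μ_s m g → P = 0.68×579/(cos 23° + 0.68 sin 23°) = 394/1.186 = 332 N.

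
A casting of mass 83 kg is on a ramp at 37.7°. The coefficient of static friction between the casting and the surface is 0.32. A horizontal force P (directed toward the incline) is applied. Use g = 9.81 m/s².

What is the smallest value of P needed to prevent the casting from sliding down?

P_min ≈ 296 N

The casting tends to slide down (tan θ > μ_s), so at the point of impending slip friction acts up-slope at its limit: f = μ_s N.
Perpendicular to the incline: N = m g cos θ + P sin θ.
Along the incline: P cos θ + μ_s N = m g sin θ, i.e. P cos θ + μ_s (m g cos θ + P sin θ) = m g sin θ.
Solving, P (cos θ + μ_s sin θ) = m g (sin θ − μ_s cos θ), so P = 814×0.3583/0.9869 = 296 N.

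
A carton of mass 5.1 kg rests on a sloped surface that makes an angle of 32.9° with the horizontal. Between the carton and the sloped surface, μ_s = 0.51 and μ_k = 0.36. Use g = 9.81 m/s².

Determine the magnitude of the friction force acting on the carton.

f ≈ 15.1 N (up the incline)

Perpendicular to the surface, N = m g cos θ = 5.1·9.81·cos 32.9° = 42.01 N.
Along the slope the weight component is m g sin θ = 27.18 N; friction must supply exactly this, acting up-slope.
Static friction can supply at most μ_s N = 21.42 N.
|27.18| exceeds 21.42 N, so the carton slips down-slope; friction is kinetic, f = μ_k N = 0.36×42.01 = 15.1 N.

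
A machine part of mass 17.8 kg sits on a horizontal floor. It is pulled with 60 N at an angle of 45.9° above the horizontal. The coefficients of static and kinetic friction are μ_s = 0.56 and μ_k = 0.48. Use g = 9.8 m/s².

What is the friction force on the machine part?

f ≈ 41.8 N

The vertical component of P reduces the normal force: N = m g − P sin α = 174.4 − 43.09 = 131.4 N.
For equilibrium, f = P cos α = 60×cos 45.9° = 41.75 N.
μ_s N = 0.56 × 131.4 = 73.56 N.
Since 41.75 N does not exceed the limit, the machine part stays at rest and f = 41.8 N.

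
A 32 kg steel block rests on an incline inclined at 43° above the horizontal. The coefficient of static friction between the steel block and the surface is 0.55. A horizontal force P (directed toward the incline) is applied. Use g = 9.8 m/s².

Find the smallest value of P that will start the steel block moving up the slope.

At impending motion up the slope, friction acts down-slope at its limit: f = μ_s N.
Perpendicular to the incline: N = m g cos θ + P sin θ.
Along the incline: P cos θ = m g sin θ + μ_s N = m g sin θ + μ_s (m g cos θ + P sin θ).
Solving, P (cos θ − μ_s sin θ) = m g (sin θ + μ_s cos θ), so P = 32×9.8×(sin 43° + 0.55 cos 43°)/(cos 43° − 0.55 sin 43°) = 314×1.084/0.3563 = 954 N.

P ≈ 954 N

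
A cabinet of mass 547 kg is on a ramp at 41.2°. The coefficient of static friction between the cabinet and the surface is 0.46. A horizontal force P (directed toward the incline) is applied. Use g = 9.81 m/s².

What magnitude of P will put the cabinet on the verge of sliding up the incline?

At impending motion up the slope, friction acts down-slope at its limit: f = μ_s N.
Perpendicular to the incline: N = m g cos θ + P sin θ.
Along the incline: P cos θ = m g sin θ + μ_s N = m g sin θ + μ_s (m g cos θ + P sin θ).
Solving, P (cos θ − μ_s sin θ) = m g (sin θ + μ_s cos θ), so P = 547×9.81×(sin 41.2° + 0.46 cos 41.2°)/(cos 41.2° − 0.46 sin 41.2°) = 5370×1.005/0.4494 = 12000 N.

P ≈ 12000 N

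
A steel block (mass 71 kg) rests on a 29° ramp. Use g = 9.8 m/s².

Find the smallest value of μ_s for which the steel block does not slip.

μ_s,min ≈ 0.554

At the slip threshold m g sin θ = μ_s m g cos θ, so μ_s,min = tan θ.
μ_s,min = tan 29° = 0.554.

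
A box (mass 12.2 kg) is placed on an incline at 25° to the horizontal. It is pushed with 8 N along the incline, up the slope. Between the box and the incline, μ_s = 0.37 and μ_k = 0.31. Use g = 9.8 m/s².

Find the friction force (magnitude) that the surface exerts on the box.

Normal force: N = m g cos θ = 12.2 × 9.8 × cos 25° = 108.4 N.
The friction needed for equilibrium is m g sin θ − P = 50.53 − 8 = 42.53 N, measured positive up-slope.
Static friction can supply at most μ_s N = 40.09 N.
|42.53| exceeds 40.09 N, so the box slips down-slope; friction is kinetic, f = μ_k N = 0.31×108.4 = 33.6 N.

f ≈ 33.6 N (up the incline)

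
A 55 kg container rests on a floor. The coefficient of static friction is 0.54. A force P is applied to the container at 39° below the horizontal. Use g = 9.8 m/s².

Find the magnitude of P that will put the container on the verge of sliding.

N = m g + P sin α (the push presses the container into the floor).
At impending slip, P cos α = μ_s N = μ_s (m g + P sin α).
Solving: P (cos α − μ_s sin α) = μ_s m g → P = 0.54×539/(cos 39° − 0.54 sin 39°) = 291/0.4373 = 666 N.

P ≈ 666 N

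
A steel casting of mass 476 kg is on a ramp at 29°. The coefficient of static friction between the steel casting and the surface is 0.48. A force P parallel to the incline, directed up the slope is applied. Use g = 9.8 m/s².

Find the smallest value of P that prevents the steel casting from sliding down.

The steel casting tends to slide down (tan θ > μ_s), so at the point of impending slip friction acts up-slope at its limit: f = μ_s N.
P is parallel to the surface, so N = m g cos θ = 4080 N.
Along the incline: P + μ_s N = m g sin θ, so P = 2260 − 0.48×4080 = 303 N.

P_min ≈ 303 N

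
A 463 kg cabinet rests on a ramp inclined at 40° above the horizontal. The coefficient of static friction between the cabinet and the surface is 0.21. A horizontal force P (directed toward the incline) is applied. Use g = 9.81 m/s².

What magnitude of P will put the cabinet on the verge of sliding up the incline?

P ≈ 5780 N

At impending motion up the slope, friction acts down-slope at its limit: f = μ_s N.
Perpendicular to the incline: N = m g cos θ + P sin θ.
Along the incline: P cos θ = m g sin θ + μ_s N = m g sin θ + μ_s (m g cos θ + P sin θ).
Solving, P (cos θ − μ_s sin θ) = m g (sin θ + μ_s cos θ), so P = 463×9.81×(sin 40° + 0.21 cos 40°)/(cos 40° − 0.21 sin 40°) = 4540×0.8037/0.6311 = 5780 N.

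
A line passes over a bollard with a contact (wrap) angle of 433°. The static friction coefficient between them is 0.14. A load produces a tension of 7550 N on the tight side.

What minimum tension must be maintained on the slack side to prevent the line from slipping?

T_min ≈ 2620 N

Capstan equation at impending slip: T_tight/T_slack = e^{μβ}.
β = 433° = 7.557 rad; e^{μβ} = e^{0.14×7.557} = 2.881.
T_slack = T_tight / e^{μβ} = 7550 / 2.881 = 2620 N.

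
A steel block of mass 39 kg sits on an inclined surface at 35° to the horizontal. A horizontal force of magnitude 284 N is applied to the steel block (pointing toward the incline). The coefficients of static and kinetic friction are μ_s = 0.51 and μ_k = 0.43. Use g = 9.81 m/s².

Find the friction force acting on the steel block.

f ≈ 13.2 N (down the incline)

The horizontal push has a component P sin θ into the surface, so N = m g cos θ + P sin θ = 313.4 + 162.9 = 476.3 N.
Parallel to the incline: P cos θ − m g sin θ = 232.6 − 219.4 = 13.19 N; the friction needed to balance this is 13.19 N acting down the slope.
Maximum static friction: μ_s N = 0.51 × 476.3 = 242.9 N.
Since 13.19 N is within the 242.9 N limit, the steel block stays put and friction is exactly 13.2 N.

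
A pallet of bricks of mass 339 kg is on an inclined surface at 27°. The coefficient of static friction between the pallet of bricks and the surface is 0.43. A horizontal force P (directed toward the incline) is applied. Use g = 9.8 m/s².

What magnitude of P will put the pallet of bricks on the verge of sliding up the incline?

P ≈ 4000 N

At impending motion up the slope, friction acts down-slope at its limit: f = μ_s N.
Perpendicular to the incline: N = m g cos θ + P sin θ.
Along the incline: P cos θ = m g sin θ + μ_s N = m g sin θ + μ_s (m g cos θ + P sin θ).
Solving, P (cos θ − μ_s sin θ) = m g (sin θ + μ_s cos θ), so P = 339×9.8×(sin 27° + 0.43 cos 27°)/(cos 27° − 0.43 sin 27°) = 3320×0.8371/0.6958 = 4000 N.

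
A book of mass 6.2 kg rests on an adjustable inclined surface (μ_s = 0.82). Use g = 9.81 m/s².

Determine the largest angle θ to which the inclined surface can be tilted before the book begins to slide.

At the slip threshold, m g sin θ = μ_s · m g cos θ, so tan θ = μ_s.
θ_max = arctan(0.82) = 39.4°.

θ_max ≈ 39.4°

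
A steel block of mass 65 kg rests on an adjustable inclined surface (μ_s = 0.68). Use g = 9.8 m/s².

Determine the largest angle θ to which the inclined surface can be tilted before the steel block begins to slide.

θ_max ≈ 34.2°

At the slip threshold, m g sin θ = μ_s · m g cos θ, so tan θ = μ_s.
θ_max = arctan(0.68) = 34.2°.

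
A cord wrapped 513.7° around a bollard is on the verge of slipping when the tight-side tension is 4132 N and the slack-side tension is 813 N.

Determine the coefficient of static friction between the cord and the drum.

μ ≈ 0.181

T₂/T₁ = e^{μβ} → μ = ln(T₂/T₁)/β.
β = 513.7° = 8.966 rad.
μ = ln(4132/813)/8.966 = ln(5.082)/8.966 = 0.181.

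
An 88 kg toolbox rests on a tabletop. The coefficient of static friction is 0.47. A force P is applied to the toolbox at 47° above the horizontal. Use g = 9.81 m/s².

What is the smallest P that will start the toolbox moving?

P ≈ 396 N

N = m g − P sin α (the pull lifts the toolbox).
At impending slip, P cos α = μ_s N = μ_s (m g − P sin α).
Solving: P (cos α + μ_s sin α) = μ_s m g → P = 0.47×863/(cos 47° + 0.47 sin 47°) = 406/1.026 = 396 N.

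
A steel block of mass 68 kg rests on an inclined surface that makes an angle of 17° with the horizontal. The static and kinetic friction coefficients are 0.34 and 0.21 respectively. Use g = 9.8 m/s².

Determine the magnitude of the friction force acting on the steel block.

Normal force: N = m g cos θ = 68 × 9.8 × cos 17° = 637.3 N.
Along the slope the weight component is m g sin θ = 194.8 N; friction must supply exactly this, acting up-slope.
The static-friction ceiling is μ_s N = 0.34 × 637.3 = 216.7 N.
Since |194.8| ≤ 216.7 N, the steel block remains in static equilibrium and friction takes exactly the required value.

f ≈ 195 N (up the incline)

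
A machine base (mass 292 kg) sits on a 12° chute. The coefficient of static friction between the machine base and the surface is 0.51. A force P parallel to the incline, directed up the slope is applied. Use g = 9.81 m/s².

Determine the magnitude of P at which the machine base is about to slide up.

At impending motion up the slope, friction acts down-slope at its limit: f = μ_s N.
P is parallel to the surface, so N = m g cos θ = 2800 N.
Along the incline: P = m g sin θ + μ_s N = 596 + 0.51×2800 = 2020 N.

P ≈ 2020 N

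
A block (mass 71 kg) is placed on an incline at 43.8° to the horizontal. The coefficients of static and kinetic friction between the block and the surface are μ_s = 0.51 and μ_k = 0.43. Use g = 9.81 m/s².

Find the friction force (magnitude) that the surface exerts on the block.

f ≈ 216 N (up the incline)

The normal reaction is N = m g cos θ = 502.7 N.
For equilibrium along the incline, friction must balance the weight component: f = m g sin θ = 482.1 N up the slope.
Maximum static friction available: μ_s N = 0.51 × 502.7 = 256.4 N.
|482.1| exceeds 256.4 N, so the block slips down-slope; friction is kinetic, f = μ_k N = 0.43×502.7 = 216 N.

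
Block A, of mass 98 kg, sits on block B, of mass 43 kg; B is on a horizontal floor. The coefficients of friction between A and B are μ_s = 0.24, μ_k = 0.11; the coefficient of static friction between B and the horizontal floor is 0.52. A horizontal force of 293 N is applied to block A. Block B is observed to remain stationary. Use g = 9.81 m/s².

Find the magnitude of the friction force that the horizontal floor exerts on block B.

f ≈ 106 N

Normal force at the A–B interface: N₁ = m_A g = 961.4 N.
So the A–B interface can sustain at most μ_s N₁ = 230.7 N of static friction.
P = 293 N exceeds that limit, so A slips over B and the interface friction becomes kinetic: f₁ = μ_k N₁ = 0.11×961.4 = 106 N.
B experiences an equal 106 N forward from A (third law). B is in equilibrium, so the floor supplies f₂ = 106 N of static friction (limit μ_s(m_A+m_B)g = 719.3 N, not exceeded).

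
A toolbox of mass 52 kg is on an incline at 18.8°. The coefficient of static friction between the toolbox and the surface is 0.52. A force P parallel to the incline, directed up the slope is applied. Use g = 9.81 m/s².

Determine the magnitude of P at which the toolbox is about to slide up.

At impending motion up the slope, friction acts down-slope at its limit: f = μ_s N.
P is parallel to the surface, so N = m g cos θ = 483 N.
Along the incline: P = m g sin θ + μ_s N = 164 + 0.52×483 = 416 N.

P ≈ 416 N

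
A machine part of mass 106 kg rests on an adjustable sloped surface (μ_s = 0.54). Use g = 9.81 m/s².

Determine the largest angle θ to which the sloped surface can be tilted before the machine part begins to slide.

At the slip threshold, m g sin θ = μ_s · m g cos θ, so tan θ = μ_s.
θ_max = arctan(0.54) = 28.4°.

θ_max ≈ 28.4°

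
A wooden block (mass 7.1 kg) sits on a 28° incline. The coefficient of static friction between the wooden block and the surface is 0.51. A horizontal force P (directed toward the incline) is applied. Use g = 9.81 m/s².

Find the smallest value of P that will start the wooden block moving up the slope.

At impending motion up the slope, friction acts down-slope at its limit: f = μ_s N.
Perpendicular to the incline: N = m g cos θ + P sin θ.
Along the incline: P cos θ = m g sin θ + μ_s N = m g sin θ + μ_s (m g cos θ + P sin θ).
Solving, P (cos θ − μ_s sin θ) = m g (sin θ + μ_s cos θ), so P = 7.1×9.81×(sin 28° + 0.51 cos 28°)/(cos 28° − 0.51 sin 28°) = 69.7×0.9198/0.6435 = 99.6 N.

P ≈ 99.6 N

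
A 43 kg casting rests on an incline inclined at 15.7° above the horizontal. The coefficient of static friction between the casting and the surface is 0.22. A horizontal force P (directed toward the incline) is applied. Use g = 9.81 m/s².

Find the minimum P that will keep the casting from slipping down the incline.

P_min ≈ 24.3 N

The casting tends to slide down (tan θ > μ_s), so at the point of impending slip friction acts up-slope at its limit: f = μ_s N.
Perpendicular to the incline: N = m g cos θ + P sin θ.
Along the incline: P cos θ + μ_s N = m g sin θ, i.e. P cos θ + μ_s (m g cos θ + P sin θ) = m g sin θ.
Solving, P (cos θ + μ_s sin θ) = m g (sin θ − μ_s cos θ), so P = 422×0.05881/1.022 = 24.3 N.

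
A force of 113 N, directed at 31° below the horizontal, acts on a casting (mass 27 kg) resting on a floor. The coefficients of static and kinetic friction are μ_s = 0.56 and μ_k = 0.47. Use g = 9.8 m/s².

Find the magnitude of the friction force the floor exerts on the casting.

f ≈ 96.9 N

The vertical component of P adds to the normal force: N = m g + P sin α = 264.6 + 58.2 = 322.8 N.
The horizontal driving force is P cos α = 96.86 N, so equilibrium needs friction f = 96.86 N.
The static-friction limit is μ_s N = 180.8 N.
96.86 ≤ 180.8 N → static; friction equals the required 96.9 N.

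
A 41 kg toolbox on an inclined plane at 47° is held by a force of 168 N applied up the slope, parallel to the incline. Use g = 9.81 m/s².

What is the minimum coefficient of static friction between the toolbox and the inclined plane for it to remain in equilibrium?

μ_s,min ≈ 0.46

N = m g cos θ = 274.3 N.
Friction must make up the shortfall along the incline: f = m g sin θ − P = 294.2 − 168 = 126.2 N.
At the threshold f = μ_s N, so μ_s,min = 126.2/274.3 = 0.46.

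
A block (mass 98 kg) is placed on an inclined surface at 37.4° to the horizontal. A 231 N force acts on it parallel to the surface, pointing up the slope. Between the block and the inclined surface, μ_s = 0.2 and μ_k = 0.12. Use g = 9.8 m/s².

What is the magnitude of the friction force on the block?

The normal reaction is N = m g cos θ = 763 N.
The friction needed for equilibrium is m g sin θ − P = 583.3 − 231 = 352.3 N, measured positive up-slope.
The static-friction ceiling is μ_s N = 0.2 × 763 = 152.6 N.
|352.3| exceeds 152.6 N, so the block slips down-slope; friction is kinetic, f = μ_k N = 0.12×763 = 91.6 N.

f ≈ 91.6 N (up the incline)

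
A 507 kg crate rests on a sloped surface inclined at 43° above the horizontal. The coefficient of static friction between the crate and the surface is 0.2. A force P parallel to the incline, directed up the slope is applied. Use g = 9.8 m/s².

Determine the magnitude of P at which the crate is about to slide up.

At impending motion up the slope, friction acts down-slope at its limit: f = μ_s N.
P is parallel to the surface, so N = m g cos θ = 3630 N.
Along the incline: P = m g sin θ + μ_s N = 3390 + 0.2×3630 = 4120 N.

P ≈ 4120 N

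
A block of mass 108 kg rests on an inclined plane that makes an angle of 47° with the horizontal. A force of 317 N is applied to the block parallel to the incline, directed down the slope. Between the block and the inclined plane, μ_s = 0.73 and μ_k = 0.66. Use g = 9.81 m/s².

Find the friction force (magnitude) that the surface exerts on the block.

f ≈ 477 N (up the incline)

Normal force: N = m g cos θ = 108 × 9.81 × cos 47° = 722.6 N.
Parallel to the incline, ΣF = 0 gives f = m g sin θ + P = 774.9 + 317 = 1092 N (up-slope positive).
The static-friction ceiling is μ_s N = 0.73 × 722.6 = 527.5 N.
Since |1092| > 527.5 N, static friction cannot hold it; the block slides down the incline and kinetic friction applies: f = μ_k N = 0.66 × 722.6 = 477 N.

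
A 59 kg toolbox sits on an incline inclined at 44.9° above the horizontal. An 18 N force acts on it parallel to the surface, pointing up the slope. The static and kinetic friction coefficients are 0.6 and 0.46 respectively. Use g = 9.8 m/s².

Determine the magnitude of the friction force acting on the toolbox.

Normal force: N = m g cos θ = 59 × 9.8 × cos 44.9° = 409.6 N.
For equilibrium along the incline the friction force must supply f = m g sin θ − P = 408.1 − 18 = 390.1 N (positive meaning up-slope).
Static friction can supply at most μ_s N = 245.7 N.
Since |390.1| > 245.7 N, static friction cannot hold it; the toolbox slides down the incline and kinetic friction applies: f = μ_k N = 0.46 × 409.6 = 188 N.

f ≈ 188 N (up the incline)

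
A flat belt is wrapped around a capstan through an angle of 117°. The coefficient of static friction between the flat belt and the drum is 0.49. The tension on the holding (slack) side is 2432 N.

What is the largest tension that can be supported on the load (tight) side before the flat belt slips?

At impending slip the capstan equation gives T₂/T₁ = e^{μβ} with β in radians.
β = 117° × π/180 = 2.042 rad.
e^{μβ} = e^{0.49×2.042} = 2.72.
T₂ = T₁ · e^{μβ} = 2432 × 2.72 = 6610 N.

T_max ≈ 6610 N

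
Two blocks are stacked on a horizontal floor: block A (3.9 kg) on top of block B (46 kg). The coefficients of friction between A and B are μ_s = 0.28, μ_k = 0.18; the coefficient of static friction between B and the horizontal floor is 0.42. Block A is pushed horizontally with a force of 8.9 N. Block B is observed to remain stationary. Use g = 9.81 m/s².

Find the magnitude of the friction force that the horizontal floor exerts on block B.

f ≈ 8.9 N

The normal force B exerts on A is simply A's weight, N₁ = 38.26 N.
So the A–B interface can sustain at most μ_s N₁ = 10.71 N of static friction.
P = 8.9 N is within that limit, so A and B move together (both at rest); the A–B friction is simply f₁ = P = 8.9 N.
B experiences an equal 8.9 N forward from A (third law). B is in equilibrium, so the floor supplies f₂ = 8.9 N of static friction (limit μ_s(m_A+m_B)g = 205.6 N, not exceeded).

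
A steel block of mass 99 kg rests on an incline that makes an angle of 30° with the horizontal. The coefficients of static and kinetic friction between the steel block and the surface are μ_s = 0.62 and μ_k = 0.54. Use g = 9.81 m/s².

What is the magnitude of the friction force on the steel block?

Perpendicular to the surface, N = m g cos θ = 99·9.81·cos 30° = 841.1 N.
Along the slope the weight component is m g sin θ = 485.6 N; friction must supply exactly this, acting up-slope.
The static-friction ceiling is μ_s N = 0.62 × 841.1 = 521.5 N.
Since |485.6| ≤ 521.5 N, the steel block remains in static equilibrium and friction takes exactly the required value.

f ≈ 486 N (up the incline)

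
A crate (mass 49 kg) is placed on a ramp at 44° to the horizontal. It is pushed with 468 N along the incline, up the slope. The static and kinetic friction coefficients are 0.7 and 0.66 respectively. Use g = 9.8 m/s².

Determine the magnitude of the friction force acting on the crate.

f ≈ 134 N (down the incline)

Normal force: N = m g cos θ = 49 × 9.8 × cos 44° = 345.4 N.
The friction needed for equilibrium is m g sin θ − P = 333.6 − 468 = -134.4 N, measured positive up-slope.
The static-friction ceiling is μ_s N = 0.7 × 345.4 = 241.8 N.
Since |-134.4| ≤ 241.8 N, no slip — friction simply equals what equilibrium demands.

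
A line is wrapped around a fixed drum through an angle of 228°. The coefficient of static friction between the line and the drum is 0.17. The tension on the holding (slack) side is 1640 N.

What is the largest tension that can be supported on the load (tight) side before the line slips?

At impending slip the capstan equation gives T₂/T₁ = e^{μβ} with β in radians.
β = 228° × π/180 = 3.979 rad.
e^{μβ} = e^{0.17×3.979} = 1.967.
T₂ = T₁ · e^{μβ} = 1640 × 1.967 = 3230 N.

T_max ≈ 3230 N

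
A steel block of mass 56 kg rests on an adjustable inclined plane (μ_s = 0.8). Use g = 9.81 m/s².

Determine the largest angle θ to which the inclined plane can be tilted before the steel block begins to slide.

At the slip threshold, m g sin θ = μ_s · m g cos θ, so tan θ = μ_s.
θ_max = arctan(0.8) = 38.7°.

θ_max ≈ 38.7°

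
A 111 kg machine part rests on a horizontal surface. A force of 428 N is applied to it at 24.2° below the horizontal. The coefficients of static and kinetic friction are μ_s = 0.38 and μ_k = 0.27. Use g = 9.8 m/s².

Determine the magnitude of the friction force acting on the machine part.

The vertical component of P adds to the normal force: N = m g + P sin α = 1088 + 175.4 = 1263 N.
The horizontal driving force is P cos α = 390.4 N, so equilibrium needs friction f = 390.4 N.
The static-friction limit is μ_s N = 480 N.
Since 390.4 N does not exceed the limit, the machine part stays at rest and f = 390 N.

f ≈ 390 N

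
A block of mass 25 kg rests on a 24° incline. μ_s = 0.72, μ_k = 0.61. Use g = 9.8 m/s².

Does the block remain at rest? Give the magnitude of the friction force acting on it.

N = m g cos θ = 224 N.
Down-slope weight component: m g sin θ = 99.7 N.
μ_s N = 161 N.
99.7 ≤ 161 N, so it stays put; friction = 99.7 N.

f ≈ 99.7 N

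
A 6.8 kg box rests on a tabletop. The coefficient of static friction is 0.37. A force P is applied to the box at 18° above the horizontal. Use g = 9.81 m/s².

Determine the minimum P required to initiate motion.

N = m g − P sin α (the pull lifts the box).
At impending slip, P cos α = μ_s N = μ_s (m g − P sin α).
Solving: P (cos α + μ_s sin α) = μ_s m g → P = 0.37×66.7/(cos 18° + 0.37 sin 18°) = 24.7/1.065 = 23.2 N.

P ≈ 23.2 N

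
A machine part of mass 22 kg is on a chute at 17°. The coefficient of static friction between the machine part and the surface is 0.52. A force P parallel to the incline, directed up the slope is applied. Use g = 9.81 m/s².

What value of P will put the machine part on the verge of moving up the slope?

P ≈ 170 N

At impending motion up the slope, friction acts down-slope at its limit: f = μ_s N.
P is parallel to the surface, so N = m g cos θ = 206 N.
Along the incline: P = m g sin θ + μ_s N = 63.1 + 0.52×206 = 170 N.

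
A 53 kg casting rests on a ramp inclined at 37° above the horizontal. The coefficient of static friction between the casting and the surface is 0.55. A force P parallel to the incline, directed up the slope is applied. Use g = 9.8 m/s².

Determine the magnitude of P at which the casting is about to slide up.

At impending motion up the slope, friction acts down-slope at its limit: f = μ_s N.
P is parallel to the surface, so N = m g cos θ = 415 N.
Along the incline: P = m g sin θ + μ_s N = 313 + 0.55×415 = 541 N.

P ≈ 541 N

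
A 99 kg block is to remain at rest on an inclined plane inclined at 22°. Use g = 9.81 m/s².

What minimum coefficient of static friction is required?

μ_s,min ≈ 0.404

At the slip threshold m g sin θ = μ_s m g cos θ, so μ_s,min = tan θ.
μ_s,min = tan 22° = 0.404.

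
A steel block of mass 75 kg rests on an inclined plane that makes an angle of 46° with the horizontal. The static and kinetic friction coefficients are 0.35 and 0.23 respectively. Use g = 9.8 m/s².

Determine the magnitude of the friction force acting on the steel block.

f ≈ 117 N (up the incline)

Normal force: N = m g cos θ = 75 × 9.8 × cos 46° = 510.6 N.
For equilibrium along the incline, friction must balance the weight component: f = m g sin θ = 528.7 N up the slope.
The static-friction ceiling is μ_s N = 0.35 × 510.6 = 178.7 N.
Since |528.7| > 178.7 N, static friction cannot hold it; the steel block slides down the incline and kinetic friction applies: f = μ_k N = 0.23 × 510.6 = 117 N.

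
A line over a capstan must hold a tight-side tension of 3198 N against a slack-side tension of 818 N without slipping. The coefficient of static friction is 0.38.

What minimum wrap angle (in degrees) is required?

β_min ≈ 206°

T₂/T₁ = e^{μβ} → β = ln(T₂/T₁)/μ.
β = ln(3198/818)/0.38 = 1.363/0.38 = 3.588 rad.
In degrees: β = 3.588 × 180/π = 206°.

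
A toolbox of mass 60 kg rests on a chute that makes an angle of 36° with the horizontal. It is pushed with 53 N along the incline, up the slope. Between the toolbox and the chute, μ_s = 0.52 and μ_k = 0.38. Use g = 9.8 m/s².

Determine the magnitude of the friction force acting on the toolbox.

f ≈ 181 N (up the incline)

Normal force: N = m g cos θ = 60 × 9.8 × cos 36° = 475.7 N.
For equilibrium along the incline the friction force must supply f = m g sin θ − P = 345.6 − 53 = 292.6 N (positive meaning up-slope).
The static-friction ceiling is μ_s N = 0.52 × 475.7 = 247.4 N.
Since |292.6| > 247.4 N, static friction cannot hold it; the toolbox slides down the incline and kinetic friction applies: f = μ_k N = 0.38 × 475.7 = 181 N.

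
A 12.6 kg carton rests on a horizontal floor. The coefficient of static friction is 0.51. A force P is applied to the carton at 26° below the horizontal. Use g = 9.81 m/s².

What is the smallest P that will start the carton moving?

N = m g + P sin α (the push presses the carton into the horizontal floor).
At impending slip, P cos α = μ_s N = μ_s (m g + P sin α).
Solving: P (cos α − μ_s sin α) = μ_s m g → P = 0.51×124/(cos 26° − 0.51 sin 26°) = 63/0.6752 = 93.4 N.

P ≈ 93.4 N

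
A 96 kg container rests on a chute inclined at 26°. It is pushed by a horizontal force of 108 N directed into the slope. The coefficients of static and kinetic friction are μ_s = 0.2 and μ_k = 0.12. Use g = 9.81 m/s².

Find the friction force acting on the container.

f ≈ 107 N (up the incline)

Normal direction: N = m g cos θ + P sin θ = 893.8 N.
Along the incline, the net driving force (taking up-slope positive) is P cos θ − m g sin θ = 97.07 − 412.8 = -315.8 N, so equilibrium requires friction f = 315.8 N (up-slope).
Maximum static friction: μ_s N = 0.2 × 893.8 = 178.8 N.
|f_req| = 315.8 > 178.8 N → the container slides down the incline; f = μ_k N = 0.12 × 893.8 = 107 N.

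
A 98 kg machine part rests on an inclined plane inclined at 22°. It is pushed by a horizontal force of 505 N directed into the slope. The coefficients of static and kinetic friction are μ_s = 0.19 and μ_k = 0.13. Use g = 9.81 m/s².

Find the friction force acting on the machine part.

Resolve perpendicular to the incline: N = m g cos θ + P sin θ = 98×9.81×cos 22° + 505×sin 22° = 1081 N.
Parallel to the incline: P cos θ − m g sin θ = 468.2 − 360.1 = 108.1 N; the friction needed to balance this is 108.1 N acting down the slope.
The limit of static friction is μ_s N = 205.3 N.
|f_req| = 108.1 ≤ 205.3 N → the machine part is in equilibrium; friction equals the required value.

f ≈ 108 N (down the incline)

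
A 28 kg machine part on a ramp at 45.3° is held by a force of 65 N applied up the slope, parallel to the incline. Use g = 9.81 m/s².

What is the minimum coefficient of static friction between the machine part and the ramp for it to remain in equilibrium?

μ_s,min ≈ 0.674

N = m g cos θ = 193.2 N.
Friction must make up the shortfall along the incline: f = m g sin θ − P = 195.2 − 65 = 130.2 N.
At the threshold f = μ_s N, so μ_s,min = 130.2/193.2 = 0.674.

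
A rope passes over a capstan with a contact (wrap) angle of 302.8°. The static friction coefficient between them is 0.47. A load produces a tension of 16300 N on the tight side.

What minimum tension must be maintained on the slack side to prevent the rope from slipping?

Capstan equation at impending slip: T_tight/T_slack = e^{μβ}.
β = 302.8° = 5.285 rad; e^{μβ} = e^{0.47×5.285} = 11.99.
T_slack = T_tight / e^{μβ} = 16300 / 11.99 = 1360 N.

T_min ≈ 1360 N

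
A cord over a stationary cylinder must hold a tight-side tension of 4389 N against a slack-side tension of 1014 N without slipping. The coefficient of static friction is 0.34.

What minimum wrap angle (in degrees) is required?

T₂/T₁ = e^{μβ} → β = ln(T₂/T₁)/μ.
β = ln(4389/1014)/0.34 = 1.465/0.34 = 4.309 rad.
In degrees: β = 4.309 × 180/π = 247°.

β_min ≈ 247°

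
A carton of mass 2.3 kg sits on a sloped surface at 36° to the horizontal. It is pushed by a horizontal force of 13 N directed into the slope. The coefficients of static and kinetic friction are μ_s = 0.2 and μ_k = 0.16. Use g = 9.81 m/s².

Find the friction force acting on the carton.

f ≈ 2.74 N (up the incline)

Resolve perpendicular to the incline: N = m g cos θ + P sin θ = 2.3×9.81×cos 36° + 13×sin 36° = 25.9 N.
Along the incline, the net driving force (taking up-slope positive) is P cos θ − m g sin θ = 10.52 − 13.26 = -2.745 N, so equilibrium requires friction f = 2.745 N (up-slope).
Maximum static friction: μ_s N = 0.2 × 25.9 = 5.179 N.
|f_req| = 2.745 ≤ 5.179 N → the carton is in equilibrium; friction equals the required value.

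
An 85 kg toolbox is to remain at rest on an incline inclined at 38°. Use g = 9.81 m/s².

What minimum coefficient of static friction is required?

μ_s,min ≈ 0.781

At the slip threshold m g sin θ = μ_s m g cos θ, so μ_s,min = tan θ.
μ_s,min = tan 38° = 0.781.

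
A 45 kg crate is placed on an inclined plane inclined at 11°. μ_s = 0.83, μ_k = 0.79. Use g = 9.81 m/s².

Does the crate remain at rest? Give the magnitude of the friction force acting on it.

N = m g cos θ = 433 N.
Down-slope weight component: m g sin θ = 84.2 N.
μ_s N = 360 N.
84.2 ≤ 360 N, so it stays put; friction = 84.2 N.

f ≈ 84.2 N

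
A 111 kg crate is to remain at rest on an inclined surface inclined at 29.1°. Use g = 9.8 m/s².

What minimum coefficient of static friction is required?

μ_s,min ≈ 0.557

At the slip threshold m g sin θ = μ_s m g cos θ, so μ_s,min = tan θ.
μ_s,min = tan 29.1° = 0.557.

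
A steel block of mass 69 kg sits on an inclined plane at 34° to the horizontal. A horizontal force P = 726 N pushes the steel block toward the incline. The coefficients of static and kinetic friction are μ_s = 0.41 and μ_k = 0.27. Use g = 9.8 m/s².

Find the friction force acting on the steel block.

f ≈ 224 N (down the incline)

Resolve perpendicular to the incline: N = m g cos θ + P sin θ = 69×9.8×cos 34° + 726×sin 34° = 966.6 N.
Parallel to the incline: P cos θ − m g sin θ = 601.9 − 378.1 = 223.8 N; the friction needed to balance this is 223.8 N acting down the slope.
Maximum static friction: μ_s N = 0.41 × 966.6 = 396.3 N.
|f_req| = 223.8 ≤ 396.3 N → the steel block is in equilibrium; friction equals the required value.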